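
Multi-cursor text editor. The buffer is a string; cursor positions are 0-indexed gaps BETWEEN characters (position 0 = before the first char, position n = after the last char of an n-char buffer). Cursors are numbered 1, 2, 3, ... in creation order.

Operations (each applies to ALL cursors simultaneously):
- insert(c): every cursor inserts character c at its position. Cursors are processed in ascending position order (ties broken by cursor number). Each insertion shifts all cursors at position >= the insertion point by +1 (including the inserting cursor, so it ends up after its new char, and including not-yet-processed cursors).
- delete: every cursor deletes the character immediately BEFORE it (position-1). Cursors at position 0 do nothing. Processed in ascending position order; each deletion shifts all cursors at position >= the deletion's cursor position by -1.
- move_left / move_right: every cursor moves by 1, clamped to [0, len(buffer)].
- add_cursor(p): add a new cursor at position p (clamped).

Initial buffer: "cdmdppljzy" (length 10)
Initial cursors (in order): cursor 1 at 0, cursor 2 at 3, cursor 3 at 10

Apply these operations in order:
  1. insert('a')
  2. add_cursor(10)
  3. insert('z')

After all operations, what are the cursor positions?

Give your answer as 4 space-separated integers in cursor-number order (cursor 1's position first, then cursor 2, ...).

After op 1 (insert('a')): buffer="acdmadppljzya" (len 13), cursors c1@1 c2@5 c3@13, authorship 1...2.......3
After op 2 (add_cursor(10)): buffer="acdmadppljzya" (len 13), cursors c1@1 c2@5 c4@10 c3@13, authorship 1...2.......3
After op 3 (insert('z')): buffer="azcdmazdppljzzyaz" (len 17), cursors c1@2 c2@7 c4@13 c3@17, authorship 11...22.....4..33

Answer: 2 7 17 13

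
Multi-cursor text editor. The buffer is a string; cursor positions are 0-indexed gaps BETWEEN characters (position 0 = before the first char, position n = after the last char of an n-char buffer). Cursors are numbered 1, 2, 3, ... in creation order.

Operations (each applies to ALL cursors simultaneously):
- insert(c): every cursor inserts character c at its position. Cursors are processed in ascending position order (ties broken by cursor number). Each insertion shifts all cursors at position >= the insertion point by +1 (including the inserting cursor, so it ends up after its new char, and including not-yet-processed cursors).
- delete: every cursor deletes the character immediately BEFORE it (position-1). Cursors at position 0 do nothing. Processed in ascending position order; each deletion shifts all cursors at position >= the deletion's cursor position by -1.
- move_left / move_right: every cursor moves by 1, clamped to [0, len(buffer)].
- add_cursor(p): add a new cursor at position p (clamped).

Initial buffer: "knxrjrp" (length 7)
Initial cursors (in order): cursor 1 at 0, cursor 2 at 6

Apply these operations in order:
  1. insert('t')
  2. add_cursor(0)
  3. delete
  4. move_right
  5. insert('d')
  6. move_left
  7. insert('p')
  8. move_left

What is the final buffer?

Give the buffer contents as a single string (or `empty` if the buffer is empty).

After op 1 (insert('t')): buffer="tknxrjrtp" (len 9), cursors c1@1 c2@8, authorship 1......2.
After op 2 (add_cursor(0)): buffer="tknxrjrtp" (len 9), cursors c3@0 c1@1 c2@8, authorship 1......2.
After op 3 (delete): buffer="knxrjrp" (len 7), cursors c1@0 c3@0 c2@6, authorship .......
After op 4 (move_right): buffer="knxrjrp" (len 7), cursors c1@1 c3@1 c2@7, authorship .......
After op 5 (insert('d')): buffer="kddnxrjrpd" (len 10), cursors c1@3 c3@3 c2@10, authorship .13......2
After op 6 (move_left): buffer="kddnxrjrpd" (len 10), cursors c1@2 c3@2 c2@9, authorship .13......2
After op 7 (insert('p')): buffer="kdppdnxrjrppd" (len 13), cursors c1@4 c3@4 c2@12, authorship .1133......22
After op 8 (move_left): buffer="kdppdnxrjrppd" (len 13), cursors c1@3 c3@3 c2@11, authorship .1133......22

Answer: kdppdnxrjrppd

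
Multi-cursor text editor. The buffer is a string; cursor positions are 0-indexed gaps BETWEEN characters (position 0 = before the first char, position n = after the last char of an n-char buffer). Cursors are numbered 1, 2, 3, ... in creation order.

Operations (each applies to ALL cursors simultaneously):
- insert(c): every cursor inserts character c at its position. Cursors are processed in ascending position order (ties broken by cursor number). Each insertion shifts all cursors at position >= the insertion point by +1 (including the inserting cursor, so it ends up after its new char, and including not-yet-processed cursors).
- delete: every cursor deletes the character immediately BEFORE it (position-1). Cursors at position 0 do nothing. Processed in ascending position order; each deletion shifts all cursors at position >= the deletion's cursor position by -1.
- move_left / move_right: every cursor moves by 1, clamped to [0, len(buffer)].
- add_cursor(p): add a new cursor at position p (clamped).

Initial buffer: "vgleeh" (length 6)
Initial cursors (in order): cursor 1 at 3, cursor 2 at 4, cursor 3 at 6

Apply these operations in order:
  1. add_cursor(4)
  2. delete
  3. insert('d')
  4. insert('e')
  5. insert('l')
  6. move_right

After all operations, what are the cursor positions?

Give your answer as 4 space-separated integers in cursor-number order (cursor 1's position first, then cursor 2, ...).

Answer: 11 11 14 11

Derivation:
After op 1 (add_cursor(4)): buffer="vgleeh" (len 6), cursors c1@3 c2@4 c4@4 c3@6, authorship ......
After op 2 (delete): buffer="ve" (len 2), cursors c1@1 c2@1 c4@1 c3@2, authorship ..
After op 3 (insert('d')): buffer="vddded" (len 6), cursors c1@4 c2@4 c4@4 c3@6, authorship .124.3
After op 4 (insert('e')): buffer="vdddeeeede" (len 10), cursors c1@7 c2@7 c4@7 c3@10, authorship .124124.33
After op 5 (insert('l')): buffer="vdddeeellledel" (len 14), cursors c1@10 c2@10 c4@10 c3@14, authorship .124124124.333
After op 6 (move_right): buffer="vdddeeellledel" (len 14), cursors c1@11 c2@11 c4@11 c3@14, authorship .124124124.333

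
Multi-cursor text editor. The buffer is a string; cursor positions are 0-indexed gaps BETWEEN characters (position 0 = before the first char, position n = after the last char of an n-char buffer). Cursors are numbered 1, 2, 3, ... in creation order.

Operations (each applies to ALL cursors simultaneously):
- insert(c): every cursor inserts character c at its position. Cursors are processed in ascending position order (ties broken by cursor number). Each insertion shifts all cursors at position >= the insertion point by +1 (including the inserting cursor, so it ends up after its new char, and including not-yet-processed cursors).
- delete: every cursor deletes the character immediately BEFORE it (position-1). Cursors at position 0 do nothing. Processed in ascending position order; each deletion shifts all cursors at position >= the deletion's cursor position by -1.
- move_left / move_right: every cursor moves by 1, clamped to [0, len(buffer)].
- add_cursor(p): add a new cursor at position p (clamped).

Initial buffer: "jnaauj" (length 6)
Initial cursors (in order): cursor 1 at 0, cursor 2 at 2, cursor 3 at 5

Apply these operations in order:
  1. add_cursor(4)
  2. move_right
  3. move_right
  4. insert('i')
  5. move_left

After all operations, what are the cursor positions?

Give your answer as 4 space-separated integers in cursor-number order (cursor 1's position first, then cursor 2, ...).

After op 1 (add_cursor(4)): buffer="jnaauj" (len 6), cursors c1@0 c2@2 c4@4 c3@5, authorship ......
After op 2 (move_right): buffer="jnaauj" (len 6), cursors c1@1 c2@3 c4@5 c3@6, authorship ......
After op 3 (move_right): buffer="jnaauj" (len 6), cursors c1@2 c2@4 c3@6 c4@6, authorship ......
After op 4 (insert('i')): buffer="jniaaiujii" (len 10), cursors c1@3 c2@6 c3@10 c4@10, authorship ..1..2..34
After op 5 (move_left): buffer="jniaaiujii" (len 10), cursors c1@2 c2@5 c3@9 c4@9, authorship ..1..2..34

Answer: 2 5 9 9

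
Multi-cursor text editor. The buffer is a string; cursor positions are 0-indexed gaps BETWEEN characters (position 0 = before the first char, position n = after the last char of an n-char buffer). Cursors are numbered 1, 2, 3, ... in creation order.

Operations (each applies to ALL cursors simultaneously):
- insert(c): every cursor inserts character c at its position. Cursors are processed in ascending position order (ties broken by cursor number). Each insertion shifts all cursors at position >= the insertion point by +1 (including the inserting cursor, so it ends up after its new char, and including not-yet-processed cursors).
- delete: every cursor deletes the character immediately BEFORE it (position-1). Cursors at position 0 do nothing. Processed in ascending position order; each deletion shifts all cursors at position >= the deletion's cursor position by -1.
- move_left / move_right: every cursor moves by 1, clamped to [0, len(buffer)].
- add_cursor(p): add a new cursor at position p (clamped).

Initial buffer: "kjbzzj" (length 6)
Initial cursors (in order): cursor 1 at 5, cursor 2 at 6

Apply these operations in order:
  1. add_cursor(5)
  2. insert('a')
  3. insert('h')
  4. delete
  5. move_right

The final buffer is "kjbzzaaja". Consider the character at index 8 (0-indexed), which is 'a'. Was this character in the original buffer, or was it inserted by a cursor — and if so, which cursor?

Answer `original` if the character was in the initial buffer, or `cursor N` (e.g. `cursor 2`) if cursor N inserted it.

Answer: cursor 2

Derivation:
After op 1 (add_cursor(5)): buffer="kjbzzj" (len 6), cursors c1@5 c3@5 c2@6, authorship ......
After op 2 (insert('a')): buffer="kjbzzaaja" (len 9), cursors c1@7 c3@7 c2@9, authorship .....13.2
After op 3 (insert('h')): buffer="kjbzzaahhjah" (len 12), cursors c1@9 c3@9 c2@12, authorship .....1313.22
After op 4 (delete): buffer="kjbzzaaja" (len 9), cursors c1@7 c3@7 c2@9, authorship .....13.2
After op 5 (move_right): buffer="kjbzzaaja" (len 9), cursors c1@8 c3@8 c2@9, authorship .....13.2
Authorship (.=original, N=cursor N): . . . . . 1 3 . 2
Index 8: author = 2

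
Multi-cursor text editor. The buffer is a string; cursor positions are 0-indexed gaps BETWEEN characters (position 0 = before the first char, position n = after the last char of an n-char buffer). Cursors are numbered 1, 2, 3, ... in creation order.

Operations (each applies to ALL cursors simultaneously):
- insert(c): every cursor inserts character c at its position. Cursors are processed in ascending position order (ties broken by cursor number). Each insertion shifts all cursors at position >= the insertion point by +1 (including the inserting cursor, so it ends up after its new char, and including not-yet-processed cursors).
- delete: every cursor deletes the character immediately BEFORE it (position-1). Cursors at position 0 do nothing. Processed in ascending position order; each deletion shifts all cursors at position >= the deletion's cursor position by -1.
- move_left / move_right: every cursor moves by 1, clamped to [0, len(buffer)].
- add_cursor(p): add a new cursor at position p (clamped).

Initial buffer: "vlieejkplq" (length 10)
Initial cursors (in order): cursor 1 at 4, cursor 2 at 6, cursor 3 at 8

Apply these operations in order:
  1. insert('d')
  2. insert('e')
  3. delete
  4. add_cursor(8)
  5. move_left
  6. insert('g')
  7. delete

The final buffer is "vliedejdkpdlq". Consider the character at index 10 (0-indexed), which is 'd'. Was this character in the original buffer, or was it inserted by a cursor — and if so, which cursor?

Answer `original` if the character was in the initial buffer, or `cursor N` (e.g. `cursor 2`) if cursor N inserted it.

Answer: cursor 3

Derivation:
After op 1 (insert('d')): buffer="vliedejdkpdlq" (len 13), cursors c1@5 c2@8 c3@11, authorship ....1..2..3..
After op 2 (insert('e')): buffer="vliedeejdekpdelq" (len 16), cursors c1@6 c2@10 c3@14, authorship ....11..22..33..
After op 3 (delete): buffer="vliedejdkpdlq" (len 13), cursors c1@5 c2@8 c3@11, authorship ....1..2..3..
After op 4 (add_cursor(8)): buffer="vliedejdkpdlq" (len 13), cursors c1@5 c2@8 c4@8 c3@11, authorship ....1..2..3..
After op 5 (move_left): buffer="vliedejdkpdlq" (len 13), cursors c1@4 c2@7 c4@7 c3@10, authorship ....1..2..3..
After op 6 (insert('g')): buffer="vliegdejggdkpgdlq" (len 17), cursors c1@5 c2@10 c4@10 c3@14, authorship ....11..242..33..
After op 7 (delete): buffer="vliedejdkpdlq" (len 13), cursors c1@4 c2@7 c4@7 c3@10, authorship ....1..2..3..
Authorship (.=original, N=cursor N): . . . . 1 . . 2 . . 3 . .
Index 10: author = 3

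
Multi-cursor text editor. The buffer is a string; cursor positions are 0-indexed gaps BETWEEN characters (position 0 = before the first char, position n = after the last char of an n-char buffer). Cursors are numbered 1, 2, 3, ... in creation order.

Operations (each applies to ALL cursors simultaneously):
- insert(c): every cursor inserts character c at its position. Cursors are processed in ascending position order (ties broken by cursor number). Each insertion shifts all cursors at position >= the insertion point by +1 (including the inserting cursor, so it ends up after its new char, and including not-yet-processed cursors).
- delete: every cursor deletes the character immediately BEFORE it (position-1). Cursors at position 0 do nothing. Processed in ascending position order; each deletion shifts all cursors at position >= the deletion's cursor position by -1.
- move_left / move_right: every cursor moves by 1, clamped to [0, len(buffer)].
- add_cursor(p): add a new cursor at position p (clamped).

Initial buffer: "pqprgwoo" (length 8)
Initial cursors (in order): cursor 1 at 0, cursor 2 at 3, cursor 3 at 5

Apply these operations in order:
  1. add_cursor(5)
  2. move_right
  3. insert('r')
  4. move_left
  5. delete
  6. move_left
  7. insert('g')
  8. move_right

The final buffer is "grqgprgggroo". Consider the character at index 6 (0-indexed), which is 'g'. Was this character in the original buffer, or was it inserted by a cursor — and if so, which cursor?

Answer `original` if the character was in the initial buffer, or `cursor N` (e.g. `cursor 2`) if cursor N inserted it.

Answer: cursor 3

Derivation:
After op 1 (add_cursor(5)): buffer="pqprgwoo" (len 8), cursors c1@0 c2@3 c3@5 c4@5, authorship ........
After op 2 (move_right): buffer="pqprgwoo" (len 8), cursors c1@1 c2@4 c3@6 c4@6, authorship ........
After op 3 (insert('r')): buffer="prqprrgwrroo" (len 12), cursors c1@2 c2@6 c3@10 c4@10, authorship .1...2..34..
After op 4 (move_left): buffer="prqprrgwrroo" (len 12), cursors c1@1 c2@5 c3@9 c4@9, authorship .1...2..34..
After op 5 (delete): buffer="rqprgroo" (len 8), cursors c1@0 c2@3 c3@5 c4@5, authorship 1..2.4..
After op 6 (move_left): buffer="rqprgroo" (len 8), cursors c1@0 c2@2 c3@4 c4@4, authorship 1..2.4..
After op 7 (insert('g')): buffer="grqgprgggroo" (len 12), cursors c1@1 c2@4 c3@8 c4@8, authorship 11.2.234.4..
After op 8 (move_right): buffer="grqgprgggroo" (len 12), cursors c1@2 c2@5 c3@9 c4@9, authorship 11.2.234.4..
Authorship (.=original, N=cursor N): 1 1 . 2 . 2 3 4 . 4 . .
Index 6: author = 3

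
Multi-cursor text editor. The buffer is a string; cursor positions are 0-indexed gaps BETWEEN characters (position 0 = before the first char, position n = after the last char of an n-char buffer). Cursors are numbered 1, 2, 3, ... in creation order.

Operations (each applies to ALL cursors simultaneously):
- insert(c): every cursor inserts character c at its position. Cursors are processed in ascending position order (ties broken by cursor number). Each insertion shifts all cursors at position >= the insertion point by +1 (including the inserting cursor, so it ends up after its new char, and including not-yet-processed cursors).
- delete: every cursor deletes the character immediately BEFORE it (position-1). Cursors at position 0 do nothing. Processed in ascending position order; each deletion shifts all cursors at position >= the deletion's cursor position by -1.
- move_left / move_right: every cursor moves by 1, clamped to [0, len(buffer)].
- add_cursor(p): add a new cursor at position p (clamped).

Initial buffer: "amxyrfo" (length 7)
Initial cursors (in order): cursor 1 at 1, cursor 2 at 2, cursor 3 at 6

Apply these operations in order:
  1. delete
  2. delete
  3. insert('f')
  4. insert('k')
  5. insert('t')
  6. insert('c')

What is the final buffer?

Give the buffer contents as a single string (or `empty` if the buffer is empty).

Answer: ffkkttccxyfktco

Derivation:
After op 1 (delete): buffer="xyro" (len 4), cursors c1@0 c2@0 c3@3, authorship ....
After op 2 (delete): buffer="xyo" (len 3), cursors c1@0 c2@0 c3@2, authorship ...
After op 3 (insert('f')): buffer="ffxyfo" (len 6), cursors c1@2 c2@2 c3@5, authorship 12..3.
After op 4 (insert('k')): buffer="ffkkxyfko" (len 9), cursors c1@4 c2@4 c3@8, authorship 1212..33.
After op 5 (insert('t')): buffer="ffkkttxyfkto" (len 12), cursors c1@6 c2@6 c3@11, authorship 121212..333.
After op 6 (insert('c')): buffer="ffkkttccxyfktco" (len 15), cursors c1@8 c2@8 c3@14, authorship 12121212..3333.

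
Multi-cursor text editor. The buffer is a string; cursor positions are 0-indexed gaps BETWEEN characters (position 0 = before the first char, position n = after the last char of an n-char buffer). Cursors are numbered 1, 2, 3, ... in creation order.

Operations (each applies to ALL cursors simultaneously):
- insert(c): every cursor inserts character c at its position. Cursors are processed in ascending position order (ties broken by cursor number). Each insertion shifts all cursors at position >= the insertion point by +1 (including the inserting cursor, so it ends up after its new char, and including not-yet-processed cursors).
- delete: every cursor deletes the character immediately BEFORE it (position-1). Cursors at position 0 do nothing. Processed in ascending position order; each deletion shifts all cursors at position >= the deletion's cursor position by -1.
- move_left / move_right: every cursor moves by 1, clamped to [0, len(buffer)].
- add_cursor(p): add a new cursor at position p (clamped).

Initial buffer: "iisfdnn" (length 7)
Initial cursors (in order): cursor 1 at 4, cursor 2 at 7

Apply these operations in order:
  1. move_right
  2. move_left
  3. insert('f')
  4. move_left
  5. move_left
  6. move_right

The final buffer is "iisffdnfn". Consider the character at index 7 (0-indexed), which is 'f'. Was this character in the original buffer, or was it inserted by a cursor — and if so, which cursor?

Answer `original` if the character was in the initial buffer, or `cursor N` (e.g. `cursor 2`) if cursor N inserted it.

Answer: cursor 2

Derivation:
After op 1 (move_right): buffer="iisfdnn" (len 7), cursors c1@5 c2@7, authorship .......
After op 2 (move_left): buffer="iisfdnn" (len 7), cursors c1@4 c2@6, authorship .......
After op 3 (insert('f')): buffer="iisffdnfn" (len 9), cursors c1@5 c2@8, authorship ....1..2.
After op 4 (move_left): buffer="iisffdnfn" (len 9), cursors c1@4 c2@7, authorship ....1..2.
After op 5 (move_left): buffer="iisffdnfn" (len 9), cursors c1@3 c2@6, authorship ....1..2.
After op 6 (move_right): buffer="iisffdnfn" (len 9), cursors c1@4 c2@7, authorship ....1..2.
Authorship (.=original, N=cursor N): . . . . 1 . . 2 .
Index 7: author = 2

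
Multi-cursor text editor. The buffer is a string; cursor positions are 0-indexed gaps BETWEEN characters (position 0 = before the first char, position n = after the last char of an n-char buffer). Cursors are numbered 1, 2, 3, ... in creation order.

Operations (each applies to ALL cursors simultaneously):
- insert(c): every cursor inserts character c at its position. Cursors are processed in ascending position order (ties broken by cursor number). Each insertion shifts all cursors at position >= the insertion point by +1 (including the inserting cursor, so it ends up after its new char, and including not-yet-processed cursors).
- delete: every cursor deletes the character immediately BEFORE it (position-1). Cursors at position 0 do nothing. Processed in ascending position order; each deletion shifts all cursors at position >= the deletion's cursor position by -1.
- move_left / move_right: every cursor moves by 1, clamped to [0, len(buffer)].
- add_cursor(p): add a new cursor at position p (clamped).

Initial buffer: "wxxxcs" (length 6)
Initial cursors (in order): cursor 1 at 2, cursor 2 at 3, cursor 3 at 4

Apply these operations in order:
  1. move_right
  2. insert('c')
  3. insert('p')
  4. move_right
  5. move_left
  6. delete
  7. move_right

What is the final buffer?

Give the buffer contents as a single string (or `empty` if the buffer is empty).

Answer: wxxcxcccs

Derivation:
After op 1 (move_right): buffer="wxxxcs" (len 6), cursors c1@3 c2@4 c3@5, authorship ......
After op 2 (insert('c')): buffer="wxxcxcccs" (len 9), cursors c1@4 c2@6 c3@8, authorship ...1.2.3.
After op 3 (insert('p')): buffer="wxxcpxcpccps" (len 12), cursors c1@5 c2@8 c3@11, authorship ...11.22.33.
After op 4 (move_right): buffer="wxxcpxcpccps" (len 12), cursors c1@6 c2@9 c3@12, authorship ...11.22.33.
After op 5 (move_left): buffer="wxxcpxcpccps" (len 12), cursors c1@5 c2@8 c3@11, authorship ...11.22.33.
After op 6 (delete): buffer="wxxcxcccs" (len 9), cursors c1@4 c2@6 c3@8, authorship ...1.2.3.
After op 7 (move_right): buffer="wxxcxcccs" (len 9), cursors c1@5 c2@7 c3@9, authorship ...1.2.3.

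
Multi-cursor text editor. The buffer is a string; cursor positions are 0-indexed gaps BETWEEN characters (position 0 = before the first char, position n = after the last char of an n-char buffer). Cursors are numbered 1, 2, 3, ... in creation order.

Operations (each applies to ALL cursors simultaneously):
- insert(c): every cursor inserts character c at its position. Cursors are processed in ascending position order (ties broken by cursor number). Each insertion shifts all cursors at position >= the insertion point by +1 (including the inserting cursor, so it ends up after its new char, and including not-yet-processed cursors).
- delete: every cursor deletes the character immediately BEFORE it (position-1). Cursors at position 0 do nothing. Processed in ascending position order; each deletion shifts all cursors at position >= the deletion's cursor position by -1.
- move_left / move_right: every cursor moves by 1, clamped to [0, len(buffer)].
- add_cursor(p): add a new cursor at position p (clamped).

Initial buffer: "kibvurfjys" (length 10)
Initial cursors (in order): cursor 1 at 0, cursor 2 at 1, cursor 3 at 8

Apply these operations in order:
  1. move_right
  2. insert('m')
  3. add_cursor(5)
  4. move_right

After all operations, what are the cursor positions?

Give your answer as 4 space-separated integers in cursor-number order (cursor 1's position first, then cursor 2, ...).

After op 1 (move_right): buffer="kibvurfjys" (len 10), cursors c1@1 c2@2 c3@9, authorship ..........
After op 2 (insert('m')): buffer="kmimbvurfjyms" (len 13), cursors c1@2 c2@4 c3@12, authorship .1.2.......3.
After op 3 (add_cursor(5)): buffer="kmimbvurfjyms" (len 13), cursors c1@2 c2@4 c4@5 c3@12, authorship .1.2.......3.
After op 4 (move_right): buffer="kmimbvurfjyms" (len 13), cursors c1@3 c2@5 c4@6 c3@13, authorship .1.2.......3.

Answer: 3 5 13 6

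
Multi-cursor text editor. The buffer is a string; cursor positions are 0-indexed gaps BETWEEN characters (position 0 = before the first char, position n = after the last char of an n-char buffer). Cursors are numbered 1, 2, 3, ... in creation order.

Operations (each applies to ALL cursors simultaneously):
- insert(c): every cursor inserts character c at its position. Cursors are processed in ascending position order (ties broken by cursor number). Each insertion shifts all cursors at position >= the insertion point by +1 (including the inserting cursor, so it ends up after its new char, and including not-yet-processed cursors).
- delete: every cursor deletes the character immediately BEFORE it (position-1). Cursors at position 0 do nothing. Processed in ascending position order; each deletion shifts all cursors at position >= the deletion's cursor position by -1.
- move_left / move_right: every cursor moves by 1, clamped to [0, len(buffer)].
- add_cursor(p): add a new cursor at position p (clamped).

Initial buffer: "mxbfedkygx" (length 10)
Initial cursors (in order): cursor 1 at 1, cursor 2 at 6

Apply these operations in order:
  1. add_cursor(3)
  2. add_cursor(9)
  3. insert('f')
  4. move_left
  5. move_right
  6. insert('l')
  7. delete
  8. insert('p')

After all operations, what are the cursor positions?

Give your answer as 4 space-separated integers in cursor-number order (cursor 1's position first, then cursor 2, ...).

After op 1 (add_cursor(3)): buffer="mxbfedkygx" (len 10), cursors c1@1 c3@3 c2@6, authorship ..........
After op 2 (add_cursor(9)): buffer="mxbfedkygx" (len 10), cursors c1@1 c3@3 c2@6 c4@9, authorship ..........
After op 3 (insert('f')): buffer="mfxbffedfkygfx" (len 14), cursors c1@2 c3@5 c2@9 c4@13, authorship .1..3...2...4.
After op 4 (move_left): buffer="mfxbffedfkygfx" (len 14), cursors c1@1 c3@4 c2@8 c4@12, authorship .1..3...2...4.
After op 5 (move_right): buffer="mfxbffedfkygfx" (len 14), cursors c1@2 c3@5 c2@9 c4@13, authorship .1..3...2...4.
After op 6 (insert('l')): buffer="mflxbflfedflkygflx" (len 18), cursors c1@3 c3@7 c2@12 c4@17, authorship .11..33...22...44.
After op 7 (delete): buffer="mfxbffedfkygfx" (len 14), cursors c1@2 c3@5 c2@9 c4@13, authorship .1..3...2...4.
After op 8 (insert('p')): buffer="mfpxbfpfedfpkygfpx" (len 18), cursors c1@3 c3@7 c2@12 c4@17, authorship .11..33...22...44.

Answer: 3 12 7 17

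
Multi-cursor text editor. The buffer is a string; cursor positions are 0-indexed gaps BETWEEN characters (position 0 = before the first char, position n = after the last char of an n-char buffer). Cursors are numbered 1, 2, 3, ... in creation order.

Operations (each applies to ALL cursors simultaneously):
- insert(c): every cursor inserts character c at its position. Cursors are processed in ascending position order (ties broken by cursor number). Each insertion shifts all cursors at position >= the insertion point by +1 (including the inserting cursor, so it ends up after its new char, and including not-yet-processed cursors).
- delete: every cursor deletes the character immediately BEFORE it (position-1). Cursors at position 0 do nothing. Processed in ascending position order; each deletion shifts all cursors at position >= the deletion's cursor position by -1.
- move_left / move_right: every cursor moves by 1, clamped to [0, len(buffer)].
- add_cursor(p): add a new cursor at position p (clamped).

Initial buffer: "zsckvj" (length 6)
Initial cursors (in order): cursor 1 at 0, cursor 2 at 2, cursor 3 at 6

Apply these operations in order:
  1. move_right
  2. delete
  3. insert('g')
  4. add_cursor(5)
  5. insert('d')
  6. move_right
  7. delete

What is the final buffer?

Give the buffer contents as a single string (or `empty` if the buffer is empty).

After op 1 (move_right): buffer="zsckvj" (len 6), cursors c1@1 c2@3 c3@6, authorship ......
After op 2 (delete): buffer="skv" (len 3), cursors c1@0 c2@1 c3@3, authorship ...
After op 3 (insert('g')): buffer="gsgkvg" (len 6), cursors c1@1 c2@3 c3@6, authorship 1.2..3
After op 4 (add_cursor(5)): buffer="gsgkvg" (len 6), cursors c1@1 c2@3 c4@5 c3@6, authorship 1.2..3
After op 5 (insert('d')): buffer="gdsgdkvdgd" (len 10), cursors c1@2 c2@5 c4@8 c3@10, authorship 11.22..433
After op 6 (move_right): buffer="gdsgdkvdgd" (len 10), cursors c1@3 c2@6 c4@9 c3@10, authorship 11.22..433
After op 7 (delete): buffer="gdgdvd" (len 6), cursors c1@2 c2@4 c3@6 c4@6, authorship 1122.4

Answer: gdgdvd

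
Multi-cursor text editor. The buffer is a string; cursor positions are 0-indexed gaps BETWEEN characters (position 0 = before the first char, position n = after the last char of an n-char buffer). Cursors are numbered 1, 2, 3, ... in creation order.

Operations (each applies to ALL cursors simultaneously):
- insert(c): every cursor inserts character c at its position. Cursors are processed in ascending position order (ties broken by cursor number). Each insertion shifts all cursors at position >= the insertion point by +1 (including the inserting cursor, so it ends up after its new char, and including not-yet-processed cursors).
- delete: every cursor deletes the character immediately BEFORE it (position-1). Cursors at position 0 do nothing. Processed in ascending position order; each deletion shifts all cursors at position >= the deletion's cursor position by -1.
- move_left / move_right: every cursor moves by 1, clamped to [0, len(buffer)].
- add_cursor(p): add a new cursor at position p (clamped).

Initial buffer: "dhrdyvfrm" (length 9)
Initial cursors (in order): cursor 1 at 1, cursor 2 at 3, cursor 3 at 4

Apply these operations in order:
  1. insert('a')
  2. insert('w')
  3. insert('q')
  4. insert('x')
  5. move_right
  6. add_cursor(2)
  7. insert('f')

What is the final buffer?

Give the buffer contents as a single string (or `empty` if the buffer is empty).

After op 1 (insert('a')): buffer="dahradayvfrm" (len 12), cursors c1@2 c2@5 c3@7, authorship .1..2.3.....
After op 2 (insert('w')): buffer="dawhrawdawyvfrm" (len 15), cursors c1@3 c2@7 c3@10, authorship .11..22.33.....
After op 3 (insert('q')): buffer="dawqhrawqdawqyvfrm" (len 18), cursors c1@4 c2@9 c3@13, authorship .111..222.333.....
After op 4 (insert('x')): buffer="dawqxhrawqxdawqxyvfrm" (len 21), cursors c1@5 c2@11 c3@16, authorship .1111..2222.3333.....
After op 5 (move_right): buffer="dawqxhrawqxdawqxyvfrm" (len 21), cursors c1@6 c2@12 c3@17, authorship .1111..2222.3333.....
After op 6 (add_cursor(2)): buffer="dawqxhrawqxdawqxyvfrm" (len 21), cursors c4@2 c1@6 c2@12 c3@17, authorship .1111..2222.3333.....
After op 7 (insert('f')): buffer="dafwqxhfrawqxdfawqxyfvfrm" (len 25), cursors c4@3 c1@8 c2@15 c3@21, authorship .14111.1.2222.23333.3....

Answer: dafwqxhfrawqxdfawqxyfvfrm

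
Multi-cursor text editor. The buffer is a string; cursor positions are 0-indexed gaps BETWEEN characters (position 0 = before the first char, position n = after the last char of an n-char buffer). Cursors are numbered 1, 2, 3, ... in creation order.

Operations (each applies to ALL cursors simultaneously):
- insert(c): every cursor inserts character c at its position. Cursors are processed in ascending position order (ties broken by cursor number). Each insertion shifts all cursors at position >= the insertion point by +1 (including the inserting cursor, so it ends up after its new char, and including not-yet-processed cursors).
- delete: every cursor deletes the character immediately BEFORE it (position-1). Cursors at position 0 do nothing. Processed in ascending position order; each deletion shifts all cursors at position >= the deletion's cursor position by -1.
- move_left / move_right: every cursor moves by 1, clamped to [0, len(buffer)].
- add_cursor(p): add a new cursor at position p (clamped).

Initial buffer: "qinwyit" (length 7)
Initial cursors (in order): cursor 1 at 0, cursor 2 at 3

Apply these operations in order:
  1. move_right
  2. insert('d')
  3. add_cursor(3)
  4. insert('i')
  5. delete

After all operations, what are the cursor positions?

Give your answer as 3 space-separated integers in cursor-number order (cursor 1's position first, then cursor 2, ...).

Answer: 2 6 3

Derivation:
After op 1 (move_right): buffer="qinwyit" (len 7), cursors c1@1 c2@4, authorship .......
After op 2 (insert('d')): buffer="qdinwdyit" (len 9), cursors c1@2 c2@6, authorship .1...2...
After op 3 (add_cursor(3)): buffer="qdinwdyit" (len 9), cursors c1@2 c3@3 c2@6, authorship .1...2...
After op 4 (insert('i')): buffer="qdiiinwdiyit" (len 12), cursors c1@3 c3@5 c2@9, authorship .11.3..22...
After op 5 (delete): buffer="qdinwdyit" (len 9), cursors c1@2 c3@3 c2@6, authorship .1...2...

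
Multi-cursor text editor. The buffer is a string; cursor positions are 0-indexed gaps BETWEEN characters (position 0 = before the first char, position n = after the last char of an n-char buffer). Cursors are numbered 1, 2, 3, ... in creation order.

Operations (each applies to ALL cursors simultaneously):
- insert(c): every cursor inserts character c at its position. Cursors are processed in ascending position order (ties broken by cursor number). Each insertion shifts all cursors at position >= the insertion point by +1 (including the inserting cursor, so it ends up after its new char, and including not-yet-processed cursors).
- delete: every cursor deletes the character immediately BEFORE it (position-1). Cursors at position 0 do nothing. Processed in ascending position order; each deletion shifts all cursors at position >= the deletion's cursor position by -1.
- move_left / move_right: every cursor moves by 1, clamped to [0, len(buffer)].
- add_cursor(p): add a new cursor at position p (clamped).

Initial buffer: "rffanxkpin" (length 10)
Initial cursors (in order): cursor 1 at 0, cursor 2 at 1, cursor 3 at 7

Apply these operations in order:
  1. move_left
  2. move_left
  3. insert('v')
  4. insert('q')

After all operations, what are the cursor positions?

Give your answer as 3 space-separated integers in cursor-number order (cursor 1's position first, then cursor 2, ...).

Answer: 4 4 11

Derivation:
After op 1 (move_left): buffer="rffanxkpin" (len 10), cursors c1@0 c2@0 c3@6, authorship ..........
After op 2 (move_left): buffer="rffanxkpin" (len 10), cursors c1@0 c2@0 c3@5, authorship ..........
After op 3 (insert('v')): buffer="vvrffanvxkpin" (len 13), cursors c1@2 c2@2 c3@8, authorship 12.....3.....
After op 4 (insert('q')): buffer="vvqqrffanvqxkpin" (len 16), cursors c1@4 c2@4 c3@11, authorship 1212.....33.....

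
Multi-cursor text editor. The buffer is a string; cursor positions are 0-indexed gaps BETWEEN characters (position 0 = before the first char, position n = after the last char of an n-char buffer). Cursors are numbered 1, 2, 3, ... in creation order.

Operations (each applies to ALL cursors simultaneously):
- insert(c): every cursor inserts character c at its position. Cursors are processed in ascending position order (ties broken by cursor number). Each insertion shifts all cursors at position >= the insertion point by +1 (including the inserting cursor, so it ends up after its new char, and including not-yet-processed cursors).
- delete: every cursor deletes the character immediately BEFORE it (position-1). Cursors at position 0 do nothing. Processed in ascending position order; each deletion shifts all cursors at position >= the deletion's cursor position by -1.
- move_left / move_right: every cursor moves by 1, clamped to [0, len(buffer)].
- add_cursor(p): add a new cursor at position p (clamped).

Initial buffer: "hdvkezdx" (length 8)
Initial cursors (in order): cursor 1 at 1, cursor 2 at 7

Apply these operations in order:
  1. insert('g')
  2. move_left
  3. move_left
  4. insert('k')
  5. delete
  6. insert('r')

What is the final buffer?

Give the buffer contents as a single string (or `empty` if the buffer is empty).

Answer: rhgdvkezrdgx

Derivation:
After op 1 (insert('g')): buffer="hgdvkezdgx" (len 10), cursors c1@2 c2@9, authorship .1......2.
After op 2 (move_left): buffer="hgdvkezdgx" (len 10), cursors c1@1 c2@8, authorship .1......2.
After op 3 (move_left): buffer="hgdvkezdgx" (len 10), cursors c1@0 c2@7, authorship .1......2.
After op 4 (insert('k')): buffer="khgdvkezkdgx" (len 12), cursors c1@1 c2@9, authorship 1.1.....2.2.
After op 5 (delete): buffer="hgdvkezdgx" (len 10), cursors c1@0 c2@7, authorship .1......2.
After op 6 (insert('r')): buffer="rhgdvkezrdgx" (len 12), cursors c1@1 c2@9, authorship 1.1.....2.2.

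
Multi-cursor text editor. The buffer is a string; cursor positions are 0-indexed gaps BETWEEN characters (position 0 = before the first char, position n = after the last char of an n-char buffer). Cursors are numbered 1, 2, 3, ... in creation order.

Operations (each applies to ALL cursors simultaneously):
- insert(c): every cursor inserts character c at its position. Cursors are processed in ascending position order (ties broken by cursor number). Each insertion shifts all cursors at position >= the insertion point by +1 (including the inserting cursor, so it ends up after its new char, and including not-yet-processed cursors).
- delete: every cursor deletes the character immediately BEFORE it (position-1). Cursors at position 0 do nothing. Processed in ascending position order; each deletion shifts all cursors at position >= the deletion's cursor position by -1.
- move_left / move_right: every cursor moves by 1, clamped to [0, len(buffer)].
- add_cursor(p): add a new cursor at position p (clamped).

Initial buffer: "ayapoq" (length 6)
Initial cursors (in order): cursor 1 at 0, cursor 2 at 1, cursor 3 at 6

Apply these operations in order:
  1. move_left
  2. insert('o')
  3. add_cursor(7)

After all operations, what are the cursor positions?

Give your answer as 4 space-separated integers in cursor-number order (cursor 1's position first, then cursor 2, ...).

Answer: 2 2 8 7

Derivation:
After op 1 (move_left): buffer="ayapoq" (len 6), cursors c1@0 c2@0 c3@5, authorship ......
After op 2 (insert('o')): buffer="ooayapooq" (len 9), cursors c1@2 c2@2 c3@8, authorship 12.....3.
After op 3 (add_cursor(7)): buffer="ooayapooq" (len 9), cursors c1@2 c2@2 c4@7 c3@8, authorship 12.....3.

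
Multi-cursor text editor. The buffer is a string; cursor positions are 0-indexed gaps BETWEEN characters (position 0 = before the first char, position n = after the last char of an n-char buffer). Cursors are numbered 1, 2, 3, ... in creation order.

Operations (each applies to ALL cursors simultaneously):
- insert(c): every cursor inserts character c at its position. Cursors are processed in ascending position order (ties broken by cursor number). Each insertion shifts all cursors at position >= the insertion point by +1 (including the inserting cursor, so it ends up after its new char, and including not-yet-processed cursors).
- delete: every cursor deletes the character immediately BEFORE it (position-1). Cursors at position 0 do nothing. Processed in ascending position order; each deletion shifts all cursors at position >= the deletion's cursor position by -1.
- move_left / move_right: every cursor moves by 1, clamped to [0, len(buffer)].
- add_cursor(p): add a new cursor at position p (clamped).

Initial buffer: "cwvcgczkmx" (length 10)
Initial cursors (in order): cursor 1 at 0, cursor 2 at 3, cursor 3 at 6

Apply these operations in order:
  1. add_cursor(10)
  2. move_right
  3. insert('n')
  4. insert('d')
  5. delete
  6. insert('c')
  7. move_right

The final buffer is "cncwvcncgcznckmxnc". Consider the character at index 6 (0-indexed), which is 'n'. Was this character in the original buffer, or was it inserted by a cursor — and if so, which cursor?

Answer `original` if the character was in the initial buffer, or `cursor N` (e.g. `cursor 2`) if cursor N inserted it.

After op 1 (add_cursor(10)): buffer="cwvcgczkmx" (len 10), cursors c1@0 c2@3 c3@6 c4@10, authorship ..........
After op 2 (move_right): buffer="cwvcgczkmx" (len 10), cursors c1@1 c2@4 c3@7 c4@10, authorship ..........
After op 3 (insert('n')): buffer="cnwvcngcznkmxn" (len 14), cursors c1@2 c2@6 c3@10 c4@14, authorship .1...2...3...4
After op 4 (insert('d')): buffer="cndwvcndgczndkmxnd" (len 18), cursors c1@3 c2@8 c3@13 c4@18, authorship .11...22...33...44
After op 5 (delete): buffer="cnwvcngcznkmxn" (len 14), cursors c1@2 c2@6 c3@10 c4@14, authorship .1...2...3...4
After op 6 (insert('c')): buffer="cncwvcncgcznckmxnc" (len 18), cursors c1@3 c2@8 c3@13 c4@18, authorship .11...22...33...44
After op 7 (move_right): buffer="cncwvcncgcznckmxnc" (len 18), cursors c1@4 c2@9 c3@14 c4@18, authorship .11...22...33...44
Authorship (.=original, N=cursor N): . 1 1 . . . 2 2 . . . 3 3 . . . 4 4
Index 6: author = 2

Answer: cursor 2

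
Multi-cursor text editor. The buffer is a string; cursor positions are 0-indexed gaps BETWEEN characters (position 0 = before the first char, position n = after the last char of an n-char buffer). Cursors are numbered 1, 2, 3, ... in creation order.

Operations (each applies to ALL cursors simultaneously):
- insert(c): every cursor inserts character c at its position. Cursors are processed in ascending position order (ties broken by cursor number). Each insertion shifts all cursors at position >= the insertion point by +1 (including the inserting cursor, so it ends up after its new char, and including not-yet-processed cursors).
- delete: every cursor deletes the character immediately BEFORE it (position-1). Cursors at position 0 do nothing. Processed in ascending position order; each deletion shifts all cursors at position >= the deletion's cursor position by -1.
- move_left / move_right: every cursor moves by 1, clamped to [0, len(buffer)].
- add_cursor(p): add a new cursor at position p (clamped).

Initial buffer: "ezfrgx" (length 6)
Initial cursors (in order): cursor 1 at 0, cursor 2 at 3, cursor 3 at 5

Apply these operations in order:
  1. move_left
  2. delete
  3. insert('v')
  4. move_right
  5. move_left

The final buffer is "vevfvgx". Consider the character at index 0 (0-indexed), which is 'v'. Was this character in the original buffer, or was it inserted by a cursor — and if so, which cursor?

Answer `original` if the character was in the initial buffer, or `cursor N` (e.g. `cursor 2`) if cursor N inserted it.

Answer: cursor 1

Derivation:
After op 1 (move_left): buffer="ezfrgx" (len 6), cursors c1@0 c2@2 c3@4, authorship ......
After op 2 (delete): buffer="efgx" (len 4), cursors c1@0 c2@1 c3@2, authorship ....
After op 3 (insert('v')): buffer="vevfvgx" (len 7), cursors c1@1 c2@3 c3@5, authorship 1.2.3..
After op 4 (move_right): buffer="vevfvgx" (len 7), cursors c1@2 c2@4 c3@6, authorship 1.2.3..
After op 5 (move_left): buffer="vevfvgx" (len 7), cursors c1@1 c2@3 c3@5, authorship 1.2.3..
Authorship (.=original, N=cursor N): 1 . 2 . 3 . .
Index 0: author = 1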